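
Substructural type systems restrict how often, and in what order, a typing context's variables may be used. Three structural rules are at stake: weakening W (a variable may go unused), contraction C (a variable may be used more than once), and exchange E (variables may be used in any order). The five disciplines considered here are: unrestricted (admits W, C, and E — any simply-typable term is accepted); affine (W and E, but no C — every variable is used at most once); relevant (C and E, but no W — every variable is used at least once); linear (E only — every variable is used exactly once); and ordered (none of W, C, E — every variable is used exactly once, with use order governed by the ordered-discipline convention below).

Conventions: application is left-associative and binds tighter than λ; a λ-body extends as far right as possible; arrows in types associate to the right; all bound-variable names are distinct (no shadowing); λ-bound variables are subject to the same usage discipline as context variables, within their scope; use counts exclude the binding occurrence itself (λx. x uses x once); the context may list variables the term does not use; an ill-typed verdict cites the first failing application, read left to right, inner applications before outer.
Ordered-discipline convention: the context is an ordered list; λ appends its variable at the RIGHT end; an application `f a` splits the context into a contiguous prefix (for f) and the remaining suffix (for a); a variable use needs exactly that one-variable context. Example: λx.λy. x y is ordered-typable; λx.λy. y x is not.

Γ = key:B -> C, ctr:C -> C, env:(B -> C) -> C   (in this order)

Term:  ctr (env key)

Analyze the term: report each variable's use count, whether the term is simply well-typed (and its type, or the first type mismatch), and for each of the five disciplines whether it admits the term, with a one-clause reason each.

use counts: key: 1×; ctr: 1×; env: 1×
left-to-right use order: ctr, env, key
typing: ✓ — C
ordered ✗ (use order ctr, env, key needs exchange)
linear ✓ (each of key, ctr, env used exactly once)
affine ✓ (none of key, ctr, env used more than once)
relevant ✓ (every one of key, ctr, env appears)
unrestricted ✓ (typability at C is all that's needed)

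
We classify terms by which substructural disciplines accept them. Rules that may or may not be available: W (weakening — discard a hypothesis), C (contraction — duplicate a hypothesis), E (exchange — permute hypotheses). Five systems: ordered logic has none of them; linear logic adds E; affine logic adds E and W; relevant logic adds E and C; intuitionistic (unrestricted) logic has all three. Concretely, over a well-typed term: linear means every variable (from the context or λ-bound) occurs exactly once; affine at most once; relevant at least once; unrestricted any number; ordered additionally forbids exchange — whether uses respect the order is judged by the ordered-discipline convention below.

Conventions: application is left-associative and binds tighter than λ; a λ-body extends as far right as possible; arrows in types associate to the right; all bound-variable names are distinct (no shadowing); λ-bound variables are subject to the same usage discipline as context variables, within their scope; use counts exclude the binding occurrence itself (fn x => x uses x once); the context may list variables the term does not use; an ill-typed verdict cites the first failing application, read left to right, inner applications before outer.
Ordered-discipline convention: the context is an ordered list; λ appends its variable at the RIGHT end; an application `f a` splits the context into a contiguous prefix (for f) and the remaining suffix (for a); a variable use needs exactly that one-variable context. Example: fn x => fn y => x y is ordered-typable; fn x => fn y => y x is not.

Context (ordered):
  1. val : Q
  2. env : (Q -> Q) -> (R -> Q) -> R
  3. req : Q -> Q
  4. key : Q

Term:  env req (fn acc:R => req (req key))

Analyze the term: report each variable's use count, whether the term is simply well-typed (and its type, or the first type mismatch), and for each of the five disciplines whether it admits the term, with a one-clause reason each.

use counts: val: 0×; env: 1×; req: 3×; key: 1×; acc (λ-bound): 0×
use order (left to right): env, req, req, req, key
typing: the term checks, with type R
ordered ✗ (needs contraction — req ×3; val, acc left unused)
linear ✗ (needs contraction — req ×3; val, acc left unused)
affine ✗ (needs contraction — req ×3)
relevant ✗ (val, acc left unused)
unrestricted ✓ (simply typable at R; W, C, E all held)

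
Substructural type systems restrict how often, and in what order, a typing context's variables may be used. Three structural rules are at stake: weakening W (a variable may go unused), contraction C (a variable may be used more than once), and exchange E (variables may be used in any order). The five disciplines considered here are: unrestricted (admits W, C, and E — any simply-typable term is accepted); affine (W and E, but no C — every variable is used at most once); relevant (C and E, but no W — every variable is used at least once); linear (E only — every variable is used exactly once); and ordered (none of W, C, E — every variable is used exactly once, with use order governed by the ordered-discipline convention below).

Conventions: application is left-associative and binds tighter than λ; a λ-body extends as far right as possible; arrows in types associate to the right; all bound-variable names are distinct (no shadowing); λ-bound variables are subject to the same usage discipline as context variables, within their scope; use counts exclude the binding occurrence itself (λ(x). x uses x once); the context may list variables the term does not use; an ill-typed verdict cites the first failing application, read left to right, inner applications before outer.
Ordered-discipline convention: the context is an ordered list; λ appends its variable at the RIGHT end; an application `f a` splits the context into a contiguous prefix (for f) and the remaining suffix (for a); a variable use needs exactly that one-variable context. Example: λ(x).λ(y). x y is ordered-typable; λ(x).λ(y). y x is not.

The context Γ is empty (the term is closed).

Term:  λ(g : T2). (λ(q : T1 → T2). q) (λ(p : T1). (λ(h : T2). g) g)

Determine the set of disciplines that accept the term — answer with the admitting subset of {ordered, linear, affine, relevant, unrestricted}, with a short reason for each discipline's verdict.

accepted by: unrestricted
variable uses: g (λ-bound)=2, q (λ-bound)=1, p (λ-bound)=0, h (λ-bound)=0
order of uses: q, g, g
typing: the term checks, with type T2 → T1 → T2
ordered ✗ (needs contraction — g ×2; p, h never used (weakening))
linear ✗ (needs contraction — g ×2; p, h never used (weakening))
affine ✗ (needs contraction — g ×2)
relevant ✗ (p, h never used (weakening))
unrestricted ✓ (type-checks (T2 → T1 → T2) and nothing is barred)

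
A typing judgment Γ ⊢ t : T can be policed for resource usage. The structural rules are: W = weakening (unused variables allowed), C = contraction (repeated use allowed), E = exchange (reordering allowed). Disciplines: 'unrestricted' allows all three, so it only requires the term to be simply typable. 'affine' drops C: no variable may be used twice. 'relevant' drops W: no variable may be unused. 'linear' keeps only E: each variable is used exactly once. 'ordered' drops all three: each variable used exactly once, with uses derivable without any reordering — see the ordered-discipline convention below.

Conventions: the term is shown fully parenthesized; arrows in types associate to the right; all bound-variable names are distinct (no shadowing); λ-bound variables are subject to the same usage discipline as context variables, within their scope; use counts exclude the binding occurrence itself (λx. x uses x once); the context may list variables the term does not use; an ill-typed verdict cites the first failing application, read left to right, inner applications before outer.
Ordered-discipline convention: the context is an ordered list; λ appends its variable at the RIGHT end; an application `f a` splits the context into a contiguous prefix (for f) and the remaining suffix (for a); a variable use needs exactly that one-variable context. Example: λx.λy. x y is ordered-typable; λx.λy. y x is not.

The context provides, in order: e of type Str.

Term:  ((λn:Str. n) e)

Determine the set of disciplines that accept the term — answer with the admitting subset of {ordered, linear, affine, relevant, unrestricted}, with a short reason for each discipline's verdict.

admitted by: ordered, linear, affine, relevant, unrestricted
use counts: e ×1, n (bound) ×1
uses in reading order: n, e
typing: well-typed — term : Str
ordered ✓ (e, n: once each, no exchange needed)
linear ✓ (each of e, n used exactly once)
affine ✓ (no duplicate uses among e, n)
relevant ✓ (at least one use each (e, n))
unrestricted ✓ (well-typed at Str; no restrictions here)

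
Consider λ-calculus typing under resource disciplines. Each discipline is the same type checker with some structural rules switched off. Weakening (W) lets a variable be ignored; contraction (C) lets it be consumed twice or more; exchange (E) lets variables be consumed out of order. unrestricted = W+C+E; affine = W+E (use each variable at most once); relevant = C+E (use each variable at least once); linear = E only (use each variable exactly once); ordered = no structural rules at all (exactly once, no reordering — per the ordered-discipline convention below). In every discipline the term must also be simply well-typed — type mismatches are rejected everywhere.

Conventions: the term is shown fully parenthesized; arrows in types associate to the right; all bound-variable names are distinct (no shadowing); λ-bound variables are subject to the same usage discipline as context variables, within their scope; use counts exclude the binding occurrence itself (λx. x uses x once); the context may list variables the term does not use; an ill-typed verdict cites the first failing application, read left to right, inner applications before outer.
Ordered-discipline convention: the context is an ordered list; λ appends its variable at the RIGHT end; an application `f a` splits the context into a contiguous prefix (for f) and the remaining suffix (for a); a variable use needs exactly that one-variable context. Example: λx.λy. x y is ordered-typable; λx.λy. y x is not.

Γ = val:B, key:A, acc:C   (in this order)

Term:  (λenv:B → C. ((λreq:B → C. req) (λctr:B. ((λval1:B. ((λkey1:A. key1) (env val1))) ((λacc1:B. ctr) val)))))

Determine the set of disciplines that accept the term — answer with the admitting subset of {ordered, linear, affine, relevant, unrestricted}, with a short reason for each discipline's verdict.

admitted in: none
use counts: val ×1, key ×0, acc ×0, env (λ-bound) ×1, req (λ-bound) ×1, ctr (λ-bound) ×1, val1 (λ-bound) ×1, key1 (λ-bound) ×1, acc1 (λ-bound) ×0
uses in reading order: req, key1, env, val1, ctr, val
typing: ill-typed: argument of type C where A is required
ordered ✗ (not simply typable)
linear ✗ (fails simple typing)
affine ✗ (a type mismatch blocks all five)
relevant ✗ (the type mismatch rejects it)
unrestricted ✗ (not simply typable)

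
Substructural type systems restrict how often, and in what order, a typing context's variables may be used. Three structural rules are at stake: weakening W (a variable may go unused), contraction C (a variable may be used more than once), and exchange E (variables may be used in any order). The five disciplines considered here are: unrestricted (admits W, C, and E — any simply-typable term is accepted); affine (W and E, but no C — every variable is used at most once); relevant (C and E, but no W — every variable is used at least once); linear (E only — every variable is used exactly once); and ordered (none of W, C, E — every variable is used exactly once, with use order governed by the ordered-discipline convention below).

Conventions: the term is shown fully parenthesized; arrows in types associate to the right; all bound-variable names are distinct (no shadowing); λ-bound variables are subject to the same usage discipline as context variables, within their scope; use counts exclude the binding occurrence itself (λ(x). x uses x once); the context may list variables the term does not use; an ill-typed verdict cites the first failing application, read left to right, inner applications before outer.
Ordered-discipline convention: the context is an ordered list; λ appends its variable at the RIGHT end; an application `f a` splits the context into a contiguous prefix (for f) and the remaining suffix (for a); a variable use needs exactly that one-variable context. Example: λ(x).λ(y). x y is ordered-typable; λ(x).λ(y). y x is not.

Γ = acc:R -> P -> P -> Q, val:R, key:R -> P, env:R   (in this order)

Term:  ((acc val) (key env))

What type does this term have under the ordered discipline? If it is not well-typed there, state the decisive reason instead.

term : P -> Q
use counts: acc ×1, val ×1, key ×1, env ×1
uses in reading order: acc, val, key, env
typing: well-typed — term : P -> Q
all disciplines: ordered ✓ | linear ✓ | affine ✓ | relevant ✓ | unrestricted ✓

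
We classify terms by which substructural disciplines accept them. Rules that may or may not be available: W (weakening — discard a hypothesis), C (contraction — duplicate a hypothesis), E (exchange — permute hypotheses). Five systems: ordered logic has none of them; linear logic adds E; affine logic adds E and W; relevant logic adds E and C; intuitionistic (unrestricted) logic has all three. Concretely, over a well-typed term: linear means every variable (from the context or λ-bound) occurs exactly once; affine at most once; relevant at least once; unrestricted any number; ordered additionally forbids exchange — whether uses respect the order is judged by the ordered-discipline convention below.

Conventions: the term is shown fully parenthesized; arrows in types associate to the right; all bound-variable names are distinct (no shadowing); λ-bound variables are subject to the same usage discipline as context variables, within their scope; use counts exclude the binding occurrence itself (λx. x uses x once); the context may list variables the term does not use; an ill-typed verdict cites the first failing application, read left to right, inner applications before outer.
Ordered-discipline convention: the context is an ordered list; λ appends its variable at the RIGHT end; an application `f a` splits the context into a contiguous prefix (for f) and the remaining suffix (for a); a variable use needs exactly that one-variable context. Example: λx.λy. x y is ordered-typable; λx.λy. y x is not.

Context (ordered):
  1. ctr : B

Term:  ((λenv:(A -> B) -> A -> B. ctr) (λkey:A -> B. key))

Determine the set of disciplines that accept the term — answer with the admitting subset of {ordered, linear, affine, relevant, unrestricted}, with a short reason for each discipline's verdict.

admitting disciplines: affine, unrestricted
usage: ctr: 1×; env (bound): 0×; key (bound): 1×
use order (left to right): ctr, key
typing: well-typed — term : B
ordered ✗ (env left unused)
linear ✗ (env left unused)
affine ✓ (none of ctr, env, key used more than once)
relevant ✗ (env left unused)
unrestricted ✓ (well-typed at B; no restrictions here)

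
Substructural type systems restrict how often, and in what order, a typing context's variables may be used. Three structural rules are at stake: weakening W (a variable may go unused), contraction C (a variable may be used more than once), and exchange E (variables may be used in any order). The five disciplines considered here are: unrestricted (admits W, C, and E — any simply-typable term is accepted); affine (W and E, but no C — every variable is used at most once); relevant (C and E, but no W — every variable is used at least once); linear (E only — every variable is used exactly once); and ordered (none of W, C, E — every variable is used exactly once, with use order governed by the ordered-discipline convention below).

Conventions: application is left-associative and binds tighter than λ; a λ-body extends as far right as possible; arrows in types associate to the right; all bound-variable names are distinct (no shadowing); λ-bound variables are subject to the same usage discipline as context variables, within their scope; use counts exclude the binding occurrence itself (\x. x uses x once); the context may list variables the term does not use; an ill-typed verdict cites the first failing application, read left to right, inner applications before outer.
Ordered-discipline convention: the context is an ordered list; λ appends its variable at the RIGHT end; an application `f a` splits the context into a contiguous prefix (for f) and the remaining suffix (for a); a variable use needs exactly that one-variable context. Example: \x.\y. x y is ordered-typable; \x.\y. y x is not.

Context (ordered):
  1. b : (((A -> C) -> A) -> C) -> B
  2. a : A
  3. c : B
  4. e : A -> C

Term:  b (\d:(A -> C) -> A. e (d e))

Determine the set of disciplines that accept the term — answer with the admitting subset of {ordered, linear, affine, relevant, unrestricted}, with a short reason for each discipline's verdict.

accepted by: unrestricted
variable uses: b: 1; a: 0; c: 0; e: 2; d (bound): 1
use order (left to right): b, e, d, e
typing: well-typed at B
ordered: ✗ — repeated use of e ×2; a, c left unused
linear: ✗ — repeated use of e ×2; a, c left unused
affine: ✗ — repeated use of e ×2
relevant: ✗ — a, c left unused
unrestricted: ✓ — typability at B is all that's needed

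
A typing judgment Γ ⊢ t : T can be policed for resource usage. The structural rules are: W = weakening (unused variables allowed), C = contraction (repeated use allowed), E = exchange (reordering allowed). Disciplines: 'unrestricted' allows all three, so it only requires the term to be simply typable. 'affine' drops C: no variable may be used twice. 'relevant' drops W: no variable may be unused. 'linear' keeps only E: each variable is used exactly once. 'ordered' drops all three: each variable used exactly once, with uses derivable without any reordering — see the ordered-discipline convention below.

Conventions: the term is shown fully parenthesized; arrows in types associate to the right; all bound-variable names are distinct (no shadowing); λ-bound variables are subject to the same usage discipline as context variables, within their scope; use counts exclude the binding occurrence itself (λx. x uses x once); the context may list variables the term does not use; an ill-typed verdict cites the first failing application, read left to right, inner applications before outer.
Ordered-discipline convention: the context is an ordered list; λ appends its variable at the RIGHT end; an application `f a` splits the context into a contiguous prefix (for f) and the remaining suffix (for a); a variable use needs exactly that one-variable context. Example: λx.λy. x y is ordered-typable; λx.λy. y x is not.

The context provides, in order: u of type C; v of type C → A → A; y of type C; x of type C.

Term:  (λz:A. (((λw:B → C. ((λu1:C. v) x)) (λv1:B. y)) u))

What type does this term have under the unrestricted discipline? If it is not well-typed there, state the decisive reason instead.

term : A → A → A
use counts: u: 1, v: 1, y: 1, x: 1, z (λ-bound): 0, w (λ-bound): 0, u1 (λ-bound): 0, v1 (λ-bound): 0
uses in reading order: v, x, y, u
typing: well-typed — term : A → A → A
across the five disciplines: ordered ✗; linear ✗; affine ✓; relevant ✗; unrestricted ✓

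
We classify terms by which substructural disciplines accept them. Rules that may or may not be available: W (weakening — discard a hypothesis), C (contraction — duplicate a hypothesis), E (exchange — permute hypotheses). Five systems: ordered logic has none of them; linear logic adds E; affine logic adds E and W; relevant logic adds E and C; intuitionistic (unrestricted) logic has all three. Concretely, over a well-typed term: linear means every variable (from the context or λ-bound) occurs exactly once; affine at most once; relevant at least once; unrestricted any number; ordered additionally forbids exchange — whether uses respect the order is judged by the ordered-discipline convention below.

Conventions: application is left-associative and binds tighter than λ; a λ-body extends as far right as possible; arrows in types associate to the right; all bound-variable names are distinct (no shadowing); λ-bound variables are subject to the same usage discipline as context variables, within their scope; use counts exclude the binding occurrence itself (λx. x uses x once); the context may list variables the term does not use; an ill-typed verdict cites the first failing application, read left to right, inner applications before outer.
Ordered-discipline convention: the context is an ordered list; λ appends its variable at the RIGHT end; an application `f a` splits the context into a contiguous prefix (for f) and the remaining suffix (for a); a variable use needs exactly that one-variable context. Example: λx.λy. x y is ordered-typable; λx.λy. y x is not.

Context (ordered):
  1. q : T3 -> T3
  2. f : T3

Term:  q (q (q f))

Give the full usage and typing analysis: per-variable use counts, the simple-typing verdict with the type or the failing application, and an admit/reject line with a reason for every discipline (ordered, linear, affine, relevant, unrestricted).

counts: q=3, f=1
left-to-right use order: q, q, q, f
typing: well-typed — term : T3
ordered ✗ (uses contraction: q ×3)
linear ✗ (uses contraction: q ×3)
affine ✗ (uses contraction: q ×3)
relevant ✓ (every one of q, f appears)
unrestricted ✓ (type-checks (T3) and nothing is barred)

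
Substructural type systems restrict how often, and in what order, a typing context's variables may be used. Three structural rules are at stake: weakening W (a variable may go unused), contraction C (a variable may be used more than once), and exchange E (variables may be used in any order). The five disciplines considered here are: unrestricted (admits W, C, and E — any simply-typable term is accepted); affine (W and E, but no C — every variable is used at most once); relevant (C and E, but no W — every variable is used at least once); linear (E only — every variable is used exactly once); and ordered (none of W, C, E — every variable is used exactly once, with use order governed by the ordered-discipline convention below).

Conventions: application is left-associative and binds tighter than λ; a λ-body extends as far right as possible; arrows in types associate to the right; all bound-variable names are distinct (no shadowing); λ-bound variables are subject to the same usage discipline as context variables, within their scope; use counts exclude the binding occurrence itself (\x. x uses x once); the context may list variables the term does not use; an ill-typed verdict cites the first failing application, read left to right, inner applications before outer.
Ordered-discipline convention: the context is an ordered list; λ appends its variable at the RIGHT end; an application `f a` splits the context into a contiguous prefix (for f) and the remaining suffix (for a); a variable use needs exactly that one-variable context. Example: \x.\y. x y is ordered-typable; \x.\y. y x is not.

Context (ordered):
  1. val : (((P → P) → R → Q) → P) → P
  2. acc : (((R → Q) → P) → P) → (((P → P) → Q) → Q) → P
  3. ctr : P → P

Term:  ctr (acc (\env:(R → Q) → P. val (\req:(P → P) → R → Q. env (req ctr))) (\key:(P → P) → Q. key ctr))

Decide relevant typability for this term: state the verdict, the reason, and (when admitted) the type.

yes — val, acc, ctr, env, req, key: all used, weakening unneeded; term : P
variable uses: val=1; acc=1; ctr=3; env (bound)=1; req (bound)=1; key (bound)=1
left-to-right use order: ctr, acc, val, env, req, ctr, key, ctr
typing: well-typed — term : P
summary: ordered ✗ | linear ✗ | affine ✗ | relevant ✓ | unrestricted ✓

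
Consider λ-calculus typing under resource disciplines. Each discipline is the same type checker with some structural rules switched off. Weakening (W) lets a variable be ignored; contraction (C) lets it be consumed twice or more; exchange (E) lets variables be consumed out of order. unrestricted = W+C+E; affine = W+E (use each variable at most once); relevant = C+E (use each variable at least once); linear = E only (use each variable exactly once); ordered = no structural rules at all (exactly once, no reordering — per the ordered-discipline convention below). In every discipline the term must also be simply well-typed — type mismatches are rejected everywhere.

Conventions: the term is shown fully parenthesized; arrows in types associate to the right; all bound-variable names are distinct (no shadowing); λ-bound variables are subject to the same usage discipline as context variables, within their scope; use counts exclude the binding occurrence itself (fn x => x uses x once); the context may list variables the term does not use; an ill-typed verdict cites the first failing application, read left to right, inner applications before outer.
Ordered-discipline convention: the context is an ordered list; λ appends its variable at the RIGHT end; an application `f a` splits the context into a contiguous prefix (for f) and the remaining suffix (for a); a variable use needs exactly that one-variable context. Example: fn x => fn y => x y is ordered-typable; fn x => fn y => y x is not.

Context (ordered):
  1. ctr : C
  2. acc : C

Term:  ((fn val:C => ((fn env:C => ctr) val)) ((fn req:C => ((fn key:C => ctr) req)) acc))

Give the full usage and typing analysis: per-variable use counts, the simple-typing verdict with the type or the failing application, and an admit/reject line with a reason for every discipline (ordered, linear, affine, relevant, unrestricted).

use counts: ctr=2; acc=1; val (λ-bound)=1; env (λ-bound)=0; req (λ-bound)=1; key (λ-bound)=0
left-to-right use order: ctr, val, ctr, req, acc
typing: ✓ — C
ordered ✗ (ctr ×2 used more than once (contraction); needs weakening: env, key unused)
linear ✗ (ctr ×2 used more than once (contraction); needs weakening: env, key unused)
affine ✗ (ctr ×2 used more than once (contraction))
relevant ✗ (needs weakening: env, key unused)
unrestricted ✓ (typability at C is all that's needed)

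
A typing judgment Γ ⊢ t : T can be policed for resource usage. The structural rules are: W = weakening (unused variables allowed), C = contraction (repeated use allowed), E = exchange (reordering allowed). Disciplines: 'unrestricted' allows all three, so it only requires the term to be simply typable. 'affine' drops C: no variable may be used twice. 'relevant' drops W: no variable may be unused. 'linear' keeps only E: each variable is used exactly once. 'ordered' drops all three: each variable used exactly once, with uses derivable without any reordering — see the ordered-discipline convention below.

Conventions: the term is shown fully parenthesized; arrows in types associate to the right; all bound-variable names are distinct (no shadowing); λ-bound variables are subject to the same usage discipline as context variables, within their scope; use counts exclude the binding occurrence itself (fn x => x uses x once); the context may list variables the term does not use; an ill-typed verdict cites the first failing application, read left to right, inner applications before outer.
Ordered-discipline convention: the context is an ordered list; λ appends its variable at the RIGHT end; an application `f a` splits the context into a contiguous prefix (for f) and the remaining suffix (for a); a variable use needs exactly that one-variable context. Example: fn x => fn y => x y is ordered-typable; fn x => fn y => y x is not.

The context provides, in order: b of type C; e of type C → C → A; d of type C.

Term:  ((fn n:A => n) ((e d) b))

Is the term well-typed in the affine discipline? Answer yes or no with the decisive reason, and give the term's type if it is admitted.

yes — none of b, e, d, n used more than once; term : A
variable uses: b=1, e=1, d=1, n [bound]=1
order of uses: n, e, d, b
typing: ✓ — A
per-discipline verdicts: ordered ✗; linear ✓; affine ✓; relevant ✓; unrestricted ✓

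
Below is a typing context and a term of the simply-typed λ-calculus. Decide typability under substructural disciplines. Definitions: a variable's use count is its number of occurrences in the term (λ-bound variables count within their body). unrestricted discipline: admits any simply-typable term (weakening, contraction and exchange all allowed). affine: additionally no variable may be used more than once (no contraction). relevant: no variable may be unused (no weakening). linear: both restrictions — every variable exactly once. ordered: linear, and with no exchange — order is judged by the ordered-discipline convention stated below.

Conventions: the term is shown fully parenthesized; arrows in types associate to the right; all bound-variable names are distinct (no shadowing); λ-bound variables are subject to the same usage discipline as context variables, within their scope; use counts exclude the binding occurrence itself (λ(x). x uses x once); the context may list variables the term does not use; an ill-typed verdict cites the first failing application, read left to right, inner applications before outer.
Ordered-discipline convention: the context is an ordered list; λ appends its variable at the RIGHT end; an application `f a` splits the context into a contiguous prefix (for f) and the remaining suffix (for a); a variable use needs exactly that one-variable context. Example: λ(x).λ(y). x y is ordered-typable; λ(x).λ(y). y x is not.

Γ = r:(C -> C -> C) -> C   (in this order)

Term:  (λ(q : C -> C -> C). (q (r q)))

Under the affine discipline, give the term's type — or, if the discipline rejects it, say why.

not well-typed under affine — needs contraction — q ×2
counts: r: 1, q (bound): 2
order of uses: q, r, q
typing: well-typed — term : (C -> C -> C) -> C -> C
per-discipline verdicts: ordered ✗ · linear ✗ · affine ✗ · relevant ✓ · unrestricted ✓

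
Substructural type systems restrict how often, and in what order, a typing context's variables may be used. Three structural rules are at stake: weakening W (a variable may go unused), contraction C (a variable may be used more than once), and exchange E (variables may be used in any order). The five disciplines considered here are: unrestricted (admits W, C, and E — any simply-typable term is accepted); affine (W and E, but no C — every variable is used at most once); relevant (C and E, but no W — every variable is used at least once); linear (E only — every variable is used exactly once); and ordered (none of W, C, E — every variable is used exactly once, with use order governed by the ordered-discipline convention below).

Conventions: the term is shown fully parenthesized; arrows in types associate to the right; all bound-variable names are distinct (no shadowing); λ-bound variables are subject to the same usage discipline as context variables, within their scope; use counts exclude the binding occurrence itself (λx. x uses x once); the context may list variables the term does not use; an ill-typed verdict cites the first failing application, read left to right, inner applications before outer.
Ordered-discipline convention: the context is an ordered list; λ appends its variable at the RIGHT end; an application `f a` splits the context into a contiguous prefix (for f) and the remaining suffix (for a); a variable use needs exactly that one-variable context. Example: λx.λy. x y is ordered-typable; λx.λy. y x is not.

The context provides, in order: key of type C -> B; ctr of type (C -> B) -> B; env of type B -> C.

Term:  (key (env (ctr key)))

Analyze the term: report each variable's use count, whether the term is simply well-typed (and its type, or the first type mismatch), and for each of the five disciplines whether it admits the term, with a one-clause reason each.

use counts: key=2; ctr=1; env=1
order of uses: key, env, ctr, key
typing: the term checks, with type B
ordered: ✗ — repeated use of key ×2
linear: ✗ — repeated use of key ×2
affine: ✗ — repeated use of key ×2
relevant: ✓ — at least one use each (key, ctr, env)
unrestricted: ✓ — simply typable at B; W, C, E all held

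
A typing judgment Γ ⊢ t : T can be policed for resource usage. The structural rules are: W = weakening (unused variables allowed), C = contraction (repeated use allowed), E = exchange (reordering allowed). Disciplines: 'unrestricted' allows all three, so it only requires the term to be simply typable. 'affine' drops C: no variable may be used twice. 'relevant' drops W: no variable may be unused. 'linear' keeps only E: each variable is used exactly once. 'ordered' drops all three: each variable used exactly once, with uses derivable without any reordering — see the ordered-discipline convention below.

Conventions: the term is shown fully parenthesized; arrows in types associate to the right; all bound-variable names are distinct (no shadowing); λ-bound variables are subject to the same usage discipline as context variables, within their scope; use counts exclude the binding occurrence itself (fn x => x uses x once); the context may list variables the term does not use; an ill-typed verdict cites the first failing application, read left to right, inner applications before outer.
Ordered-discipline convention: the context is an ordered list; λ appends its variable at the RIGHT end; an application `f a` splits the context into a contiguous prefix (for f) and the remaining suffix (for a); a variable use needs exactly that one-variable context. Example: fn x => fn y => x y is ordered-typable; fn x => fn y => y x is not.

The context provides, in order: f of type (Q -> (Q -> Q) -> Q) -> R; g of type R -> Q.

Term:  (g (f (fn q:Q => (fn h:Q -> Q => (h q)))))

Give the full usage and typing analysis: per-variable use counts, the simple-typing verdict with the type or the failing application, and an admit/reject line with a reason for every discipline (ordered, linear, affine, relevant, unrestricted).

use counts: f=1, g=1, q (λ-bound)=1, h (λ-bound)=1
use order (left to right): g, f, h, q
typing: ✓ — Q
ordered: ✗, use order g, f, h, q needs exchange
linear: ✓, each of f, g, q, h used exactly once
affine: ✓, none of f, g, q, h used more than once
relevant: ✓, every one of f, g, q, h appears
unrestricted: ✓, well-typed at Q; no restrictions here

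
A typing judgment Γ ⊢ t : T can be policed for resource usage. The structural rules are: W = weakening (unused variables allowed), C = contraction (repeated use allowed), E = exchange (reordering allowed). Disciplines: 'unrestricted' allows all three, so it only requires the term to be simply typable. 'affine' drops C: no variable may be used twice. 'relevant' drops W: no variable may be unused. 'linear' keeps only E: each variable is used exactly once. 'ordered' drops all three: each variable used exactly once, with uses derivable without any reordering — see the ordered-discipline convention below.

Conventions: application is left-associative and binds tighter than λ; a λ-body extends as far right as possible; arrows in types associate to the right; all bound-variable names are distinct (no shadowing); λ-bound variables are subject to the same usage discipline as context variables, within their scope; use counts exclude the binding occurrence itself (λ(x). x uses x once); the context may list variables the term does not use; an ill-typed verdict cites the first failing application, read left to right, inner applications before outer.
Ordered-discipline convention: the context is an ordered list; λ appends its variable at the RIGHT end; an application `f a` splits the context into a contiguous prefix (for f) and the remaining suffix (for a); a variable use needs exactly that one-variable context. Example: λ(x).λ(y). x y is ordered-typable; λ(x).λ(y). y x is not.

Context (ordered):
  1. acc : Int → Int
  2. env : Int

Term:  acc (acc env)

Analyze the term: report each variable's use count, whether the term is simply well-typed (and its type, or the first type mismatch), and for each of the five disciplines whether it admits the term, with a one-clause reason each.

variable uses: acc: 2, env: 1
left-to-right use order: acc, acc, env
typing: well-typed at Int
ordered: ✗ — needs contraction — acc ×2
linear: ✗ — needs contraction — acc ×2
affine: ✗ — needs contraction — acc ×2
relevant: ✓ — acc, env: all used, weakening unneeded
unrestricted: ✓ — type-checks (Int) and nothing is barred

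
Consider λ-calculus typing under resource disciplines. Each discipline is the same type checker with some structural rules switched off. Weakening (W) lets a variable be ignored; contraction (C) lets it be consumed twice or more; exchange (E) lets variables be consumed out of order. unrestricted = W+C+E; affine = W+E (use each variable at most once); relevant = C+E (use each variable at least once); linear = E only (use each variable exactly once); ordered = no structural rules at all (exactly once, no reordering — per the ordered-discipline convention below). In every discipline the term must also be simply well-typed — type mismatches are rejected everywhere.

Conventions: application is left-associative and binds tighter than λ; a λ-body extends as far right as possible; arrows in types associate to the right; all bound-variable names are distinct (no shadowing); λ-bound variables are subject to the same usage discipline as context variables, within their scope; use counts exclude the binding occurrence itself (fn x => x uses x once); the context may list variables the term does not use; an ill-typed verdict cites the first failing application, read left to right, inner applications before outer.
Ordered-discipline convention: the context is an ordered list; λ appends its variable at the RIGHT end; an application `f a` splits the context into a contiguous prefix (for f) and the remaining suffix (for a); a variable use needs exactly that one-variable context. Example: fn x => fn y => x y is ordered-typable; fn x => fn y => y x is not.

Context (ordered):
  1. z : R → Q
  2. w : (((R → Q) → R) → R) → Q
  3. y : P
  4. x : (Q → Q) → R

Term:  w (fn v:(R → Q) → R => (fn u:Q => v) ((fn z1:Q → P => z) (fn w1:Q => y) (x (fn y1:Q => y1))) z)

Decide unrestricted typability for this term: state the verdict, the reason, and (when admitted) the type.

yes — simply typable at Q; W, C, E all held; term : Q
counts: z=2, w=1, y=1, x=1, v [bound]=1, u [bound]=0, z1 [bound]=0, w1 [bound]=0, y1 [bound]=1
uses in reading order: w, v, z, y, x, y1, z
typing: well-typed at Q
per-discipline verdicts: ordered ✗ | linear ✗ | affine ✗ | relevant ✗ | unrestricted ✓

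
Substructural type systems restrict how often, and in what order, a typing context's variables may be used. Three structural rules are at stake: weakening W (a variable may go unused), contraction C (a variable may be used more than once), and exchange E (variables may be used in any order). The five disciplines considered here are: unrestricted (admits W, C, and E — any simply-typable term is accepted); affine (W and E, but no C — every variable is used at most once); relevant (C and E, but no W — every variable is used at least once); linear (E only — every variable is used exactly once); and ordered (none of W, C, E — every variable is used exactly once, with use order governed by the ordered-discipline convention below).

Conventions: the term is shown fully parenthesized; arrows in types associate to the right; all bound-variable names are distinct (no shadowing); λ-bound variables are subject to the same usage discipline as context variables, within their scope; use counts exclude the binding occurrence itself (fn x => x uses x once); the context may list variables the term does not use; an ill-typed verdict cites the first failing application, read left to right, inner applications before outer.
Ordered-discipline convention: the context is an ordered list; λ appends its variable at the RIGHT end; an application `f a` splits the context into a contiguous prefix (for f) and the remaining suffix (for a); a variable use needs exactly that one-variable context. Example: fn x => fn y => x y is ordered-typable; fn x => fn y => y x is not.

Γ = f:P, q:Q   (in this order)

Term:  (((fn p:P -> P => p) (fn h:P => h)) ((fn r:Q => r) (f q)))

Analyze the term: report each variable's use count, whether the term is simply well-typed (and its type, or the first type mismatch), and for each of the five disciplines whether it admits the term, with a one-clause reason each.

counts: f: 1; q: 1; p [bound]: 1; h [bound]: 1; r [bound]: 1
uses in reading order: p, h, r, f, q
typing: ill-typed: can't apply a value of type P
ordered: ✗ — a type mismatch blocks all five
linear: ✗ — the type mismatch rejects it
affine: ✗ — not simply typable
relevant: ✗ — fails simple typing
unrestricted: ✗ — a type mismatch blocks all five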